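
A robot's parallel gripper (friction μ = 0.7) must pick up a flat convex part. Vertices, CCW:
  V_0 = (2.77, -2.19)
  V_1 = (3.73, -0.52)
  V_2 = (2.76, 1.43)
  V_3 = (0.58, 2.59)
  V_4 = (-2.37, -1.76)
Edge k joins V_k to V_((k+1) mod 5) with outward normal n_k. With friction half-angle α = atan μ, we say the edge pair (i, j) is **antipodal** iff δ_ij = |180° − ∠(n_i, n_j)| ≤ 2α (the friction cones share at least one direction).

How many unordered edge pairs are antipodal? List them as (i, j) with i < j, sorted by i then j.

α = atan 0.7 = 34.99°;  2α = 69.98°
n_0 = (+0.8670, -0.4984)
n_1 = (+0.8953, +0.4454)
n_2 = (+0.4697, +0.8828)
n_3 = (-0.8276, +0.5613)
n_4 = (-0.0834, -0.9965)
  (0,1): δ = 123.66°  ·
  (0,2): δ = 88.13°  ·
  (0,3): δ = 4.25°  ✓
  (0,4): δ = 115.11°  ·
  (1,2): δ = 144.47°  ·
  (1,3): δ = 60.59°  ✓
  (1,4): δ = 58.77°  ✓
  (2,3): δ = 96.13°  ·
  (2,4): δ = 23.24°  ✓
  (3,4): δ = 60.64°  ✓
antipodal pairs: 5

count = 5; pairs: (0,3), (1,3), (1,4), (2,4), (3,4)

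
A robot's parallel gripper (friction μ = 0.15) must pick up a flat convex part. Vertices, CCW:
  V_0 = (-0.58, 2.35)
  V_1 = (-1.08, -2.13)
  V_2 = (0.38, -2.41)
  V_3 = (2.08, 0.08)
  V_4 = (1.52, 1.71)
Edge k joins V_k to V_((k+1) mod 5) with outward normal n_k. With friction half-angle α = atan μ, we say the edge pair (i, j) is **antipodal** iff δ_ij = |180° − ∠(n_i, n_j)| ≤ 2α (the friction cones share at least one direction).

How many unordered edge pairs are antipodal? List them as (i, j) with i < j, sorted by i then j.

count = 1; pairs: (1,4)

α = atan 0.15 = 8.53°;  2α = 17.06°
n_0 = (-0.9938, +0.1109)
n_1 = (-0.1883, -0.9821)
n_2 = (+0.8259, -0.5639)
n_3 = (+0.9457, +0.3249)
n_4 = (+0.2915, +0.9566)
  (0,1): δ = 94.49°  ·
  (0,2): δ = 27.95°  ·
  (0,3): δ = 25.33°  ·
  (0,4): δ = 79.42°  ·
  (1,2): δ = 113.47°  ·
  (1,3): δ = 60.18°  ·
  (1,4): δ = 6.09°  ✓
  (2,3): δ = 126.72°  ·
  (2,4): δ = 72.63°  ·
  (3,4): δ = 125.91°  ·
antipodal pairs: 1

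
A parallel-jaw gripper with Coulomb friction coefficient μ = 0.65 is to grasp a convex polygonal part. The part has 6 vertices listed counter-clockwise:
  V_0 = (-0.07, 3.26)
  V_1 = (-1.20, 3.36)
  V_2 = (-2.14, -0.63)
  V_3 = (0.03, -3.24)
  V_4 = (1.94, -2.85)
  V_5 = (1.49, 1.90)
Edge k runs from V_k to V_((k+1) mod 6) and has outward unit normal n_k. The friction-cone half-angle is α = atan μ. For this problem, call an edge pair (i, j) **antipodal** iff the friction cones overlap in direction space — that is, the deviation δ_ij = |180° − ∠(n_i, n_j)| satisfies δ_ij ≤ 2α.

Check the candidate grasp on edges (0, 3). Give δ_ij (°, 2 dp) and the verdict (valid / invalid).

α = atan 0.65 = 33.02°;  2α = 66.05°
edge 0: e_0 = (-1.13, +0.10);  n_0 = (+0.0882, +0.9961)
edge 3: e_3 = (+1.91, +0.39);  n_3 = (+0.2001, -0.9798)
∠(n_0, n_3) = 163.40°
δ = |180° − 163.40°| = 16.60°
16.60° ≤ 2α = 66.05°  →  valid

δ = 16.60°, valid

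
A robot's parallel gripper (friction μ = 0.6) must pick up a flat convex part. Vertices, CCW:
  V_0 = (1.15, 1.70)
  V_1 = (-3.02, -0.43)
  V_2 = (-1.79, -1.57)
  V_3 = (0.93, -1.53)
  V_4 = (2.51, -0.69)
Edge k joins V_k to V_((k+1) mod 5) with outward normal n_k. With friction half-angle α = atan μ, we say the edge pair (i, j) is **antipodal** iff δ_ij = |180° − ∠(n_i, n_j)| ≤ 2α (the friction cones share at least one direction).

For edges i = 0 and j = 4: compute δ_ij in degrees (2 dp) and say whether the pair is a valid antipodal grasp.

α = atan 0.6 = 30.96°;  2α = 61.93°
edge 0: e_0 = (-4.17, -2.13);  n_0 = (-0.4549, +0.8906)
edge 4: e_4 = (-1.36, +2.39);  n_4 = (+0.8691, +0.4946)
∠(n_0, n_4) = 87.42°
δ = |180° − 87.42°| = 92.58°
92.58° > 2α = 61.93°  →  invalid

δ = 92.58°, invalid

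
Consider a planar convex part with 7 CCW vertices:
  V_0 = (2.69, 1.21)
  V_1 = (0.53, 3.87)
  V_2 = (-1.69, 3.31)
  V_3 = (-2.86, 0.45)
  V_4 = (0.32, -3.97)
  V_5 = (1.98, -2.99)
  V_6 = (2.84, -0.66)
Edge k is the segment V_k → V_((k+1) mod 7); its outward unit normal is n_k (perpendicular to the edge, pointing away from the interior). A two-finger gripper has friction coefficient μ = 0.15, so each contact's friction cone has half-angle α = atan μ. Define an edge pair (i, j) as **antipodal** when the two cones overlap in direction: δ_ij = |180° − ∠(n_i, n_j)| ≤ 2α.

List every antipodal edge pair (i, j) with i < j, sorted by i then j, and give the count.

count = 3; pairs: (0,3), (1,4), (2,5)

α = atan 0.15 = 8.53°;  2α = 17.06°
n_0 = (+0.7763, +0.6304)
n_1 = (-0.2446, +0.9696)
n_2 = (-0.9255, +0.3786)
n_3 = (-0.8117, -0.5840)
n_4 = (+0.5084, -0.8611)
n_5 = (+0.9381, -0.3463)
n_6 = (+0.9968, +0.0800)
  (0,1): δ = 114.92°  ·
  (0,2): δ = 61.33°  ·
  (0,3): δ = 3.34°  ✓
  (0,4): δ = 81.48°  ·
  (0,5): δ = 120.66°  ·
  (0,6): δ = 145.51°  ·
  (1,2): δ = 126.41°  ·
  (1,3): δ = 68.42°  ·
  (1,4): δ = 16.40°  ✓
  (1,5): δ = 55.58°  ·
  (1,6): δ = 80.43°  ·
  (2,3): δ = 122.02°  ·
  (2,4): δ = 37.20°  ·
  (2,5): δ = 1.99°  ✓
  (2,6): δ = 26.84°  ·
  (3,4): δ = 95.18°  ·
  (3,5): δ = 55.99°  ·
  (3,6): δ = 31.15°  ·
  (4,5): δ = 140.82°  ·
  (4,6): δ = 115.97°  ·
  (5,6): δ = 155.15°  ·
antipodal pairs: 3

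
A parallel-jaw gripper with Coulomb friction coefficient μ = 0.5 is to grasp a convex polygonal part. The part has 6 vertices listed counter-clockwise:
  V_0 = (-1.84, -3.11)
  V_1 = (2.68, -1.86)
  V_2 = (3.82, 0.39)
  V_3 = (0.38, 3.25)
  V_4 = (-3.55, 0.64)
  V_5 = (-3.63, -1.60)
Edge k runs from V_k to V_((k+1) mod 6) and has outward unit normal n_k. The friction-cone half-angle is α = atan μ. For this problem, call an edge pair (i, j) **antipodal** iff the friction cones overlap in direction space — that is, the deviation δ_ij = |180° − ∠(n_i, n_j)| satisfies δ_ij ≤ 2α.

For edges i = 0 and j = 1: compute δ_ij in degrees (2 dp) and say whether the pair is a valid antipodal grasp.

α = atan 0.5 = 26.57°;  2α = 53.13°
edge 0: e_0 = (+4.52, +1.25);  n_0 = (+0.2665, -0.9638)
edge 1: e_1 = (+1.14, +2.25);  n_1 = (+0.8920, -0.4520)
∠(n_0, n_1) = 47.67°
δ = |180° − 47.67°| = 132.33°
132.33° > 2α = 53.13°  →  invalid

δ = 132.33°, invalid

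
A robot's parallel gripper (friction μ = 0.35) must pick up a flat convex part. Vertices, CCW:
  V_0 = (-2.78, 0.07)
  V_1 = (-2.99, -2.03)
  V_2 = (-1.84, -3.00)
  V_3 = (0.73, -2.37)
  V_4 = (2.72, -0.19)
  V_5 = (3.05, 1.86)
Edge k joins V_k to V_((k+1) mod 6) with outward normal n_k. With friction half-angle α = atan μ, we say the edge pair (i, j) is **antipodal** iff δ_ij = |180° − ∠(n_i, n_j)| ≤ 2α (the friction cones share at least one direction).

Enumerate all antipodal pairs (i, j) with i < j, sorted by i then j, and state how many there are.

count = 4; pairs: (0,3), (0,4), (2,5), (3,5)

α = atan 0.35 = 19.29°;  2α = 38.58°
n_0 = (-0.9950, +0.0995)
n_1 = (-0.6447, -0.7644)
n_2 = (+0.2381, -0.9712)
n_3 = (+0.7386, -0.6742)
n_4 = (+0.9873, -0.1589)
n_5 = (-0.2935, +0.9560)
  (0,1): δ = 124.44°  ·
  (0,2): δ = 70.52°  ·
  (0,3): δ = 36.68°  ✓
  (0,4): δ = 3.43°  ✓
  (0,5): δ = 112.78°  ·
  (1,2): δ = 126.08°  ·
  (1,3): δ = 92.24°  ·
  (1,4): δ = 59.00°  ·
  (1,5): δ = 57.22°  ·
  (2,3): δ = 146.16°  ·
  (2,4): δ = 112.92°  ·
  (2,5): δ = 3.29°  ✓
  (3,4): δ = 146.75°  ·
  (3,5): δ = 30.54°  ✓
  (4,5): δ = 63.79°  ·
antipodal pairs: 4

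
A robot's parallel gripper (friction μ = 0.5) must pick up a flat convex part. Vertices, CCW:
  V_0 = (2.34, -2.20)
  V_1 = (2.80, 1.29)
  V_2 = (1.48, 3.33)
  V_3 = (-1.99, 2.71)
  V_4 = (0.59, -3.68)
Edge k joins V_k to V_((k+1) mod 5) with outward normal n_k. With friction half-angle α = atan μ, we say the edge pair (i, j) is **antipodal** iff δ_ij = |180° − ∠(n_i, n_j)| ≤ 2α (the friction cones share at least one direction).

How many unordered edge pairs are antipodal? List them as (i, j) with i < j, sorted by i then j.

count = 3; pairs: (0,3), (1,3), (2,4)

α = atan 0.5 = 26.57°;  2α = 53.13°
n_0 = (+0.9914, -0.1307)
n_1 = (+0.8396, +0.5433)
n_2 = (-0.1759, +0.9844)
n_3 = (-0.9273, -0.3744)
n_4 = (+0.6457, -0.7636)
  (0,1): δ = 139.59°  ·
  (0,2): δ = 72.36°  ·
  (0,3): δ = 29.50°  ✓
  (0,4): δ = 137.73°  ·
  (1,2): δ = 112.77°  ·
  (1,3): δ = 10.92°  ✓
  (1,4): δ = 97.32°  ·
  (2,3): δ = 78.14°  ·
  (2,4): δ = 30.09°  ✓
  (3,4): δ = 71.77°  ·
antipodal pairs: 3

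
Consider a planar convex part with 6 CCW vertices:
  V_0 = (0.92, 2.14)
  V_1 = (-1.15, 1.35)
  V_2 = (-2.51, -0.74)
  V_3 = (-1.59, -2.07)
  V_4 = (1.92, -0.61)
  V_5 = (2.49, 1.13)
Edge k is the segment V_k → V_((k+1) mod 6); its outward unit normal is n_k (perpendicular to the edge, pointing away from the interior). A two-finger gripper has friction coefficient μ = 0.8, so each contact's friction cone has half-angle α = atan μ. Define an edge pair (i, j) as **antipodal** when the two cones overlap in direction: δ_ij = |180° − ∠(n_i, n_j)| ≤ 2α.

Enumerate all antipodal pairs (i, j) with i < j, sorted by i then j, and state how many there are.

α = atan 0.8 = 38.66°;  2α = 77.32°
n_0 = (-0.3566, +0.9343)
n_1 = (-0.8382, +0.5454)
n_2 = (-0.8224, -0.5689)
n_3 = (+0.3841, -0.9233)
n_4 = (+0.9503, -0.3113)
n_5 = (+0.5410, +0.8410)
  (0,1): δ = 143.94°  ·
  (0,2): δ = 76.22°  ✓
  (0,3): δ = 1.70°  ✓
  (0,4): δ = 50.97°  ✓
  (0,5): δ = 126.36°  ·
  (1,2): δ = 112.27°  ·
  (1,3): δ = 34.36°  ✓
  (1,4): δ = 14.91°  ✓
  (1,5): δ = 90.30°  ·
  (2,3): δ = 102.09°  ·
  (2,4): δ = 52.81°  ✓
  (2,5): δ = 22.57°  ✓
  (3,4): δ = 130.72°  ·
  (3,5): δ = 55.34°  ✓
  (4,5): δ = 104.62°  ·
antipodal pairs: 8

count = 8; pairs: (0,2), (0,3), (0,4), (1,3), (1,4), (2,4), (2,5), (3,5)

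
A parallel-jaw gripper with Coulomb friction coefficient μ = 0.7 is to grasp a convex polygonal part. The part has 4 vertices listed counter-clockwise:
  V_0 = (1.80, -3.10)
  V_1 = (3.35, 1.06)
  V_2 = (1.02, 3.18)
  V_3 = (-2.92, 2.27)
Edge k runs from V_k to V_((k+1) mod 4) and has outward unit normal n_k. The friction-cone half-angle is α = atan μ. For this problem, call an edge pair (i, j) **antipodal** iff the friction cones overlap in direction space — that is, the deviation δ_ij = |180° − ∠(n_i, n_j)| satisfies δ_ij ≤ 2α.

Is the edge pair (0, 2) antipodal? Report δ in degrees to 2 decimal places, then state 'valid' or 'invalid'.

α = atan 0.7 = 34.99°;  2α = 69.98°
edge 0: e_0 = (+1.55, +4.16);  n_0 = (+0.9371, -0.3491)
edge 2: e_2 = (-3.94, -0.91);  n_2 = (-0.2250, +0.9743)
∠(n_0, n_2) = 123.44°
δ = |180° − 123.44°| = 56.56°
56.56° ≤ 2α = 69.98°  →  valid

δ = 56.56°, valid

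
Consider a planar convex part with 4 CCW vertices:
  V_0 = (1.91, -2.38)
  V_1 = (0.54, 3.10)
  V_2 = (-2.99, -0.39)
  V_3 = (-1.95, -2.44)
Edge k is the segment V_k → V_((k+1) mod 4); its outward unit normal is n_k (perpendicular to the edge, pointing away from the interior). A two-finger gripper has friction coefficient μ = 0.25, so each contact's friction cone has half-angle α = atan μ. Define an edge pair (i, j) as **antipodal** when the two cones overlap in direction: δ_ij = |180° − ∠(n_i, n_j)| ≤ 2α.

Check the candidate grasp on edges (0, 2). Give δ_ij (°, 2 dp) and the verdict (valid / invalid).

α = atan 0.25 = 14.04°;  2α = 28.07°
edge 0: e_0 = (-1.37, +5.48);  n_0 = (+0.9701, +0.2425)
edge 2: e_2 = (+1.04, -2.05);  n_2 = (-0.8918, -0.4524)
∠(n_0, n_2) = 167.14°
δ = |180° − 167.14°| = 12.86°
12.86° ≤ 2α = 28.07°  →  valid

δ = 12.86°, valid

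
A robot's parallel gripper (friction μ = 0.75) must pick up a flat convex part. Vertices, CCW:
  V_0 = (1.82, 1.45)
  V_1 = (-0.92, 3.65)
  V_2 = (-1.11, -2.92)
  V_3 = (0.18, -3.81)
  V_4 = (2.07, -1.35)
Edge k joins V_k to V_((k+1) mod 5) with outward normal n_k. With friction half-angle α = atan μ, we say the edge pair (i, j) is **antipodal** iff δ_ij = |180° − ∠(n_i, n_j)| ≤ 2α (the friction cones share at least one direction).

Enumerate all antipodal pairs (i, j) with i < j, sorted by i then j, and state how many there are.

α = atan 0.75 = 36.87°;  2α = 73.74°
n_0 = (+0.6261, +0.7798)
n_1 = (-0.9996, +0.0289)
n_2 = (-0.5679, -0.8231)
n_3 = (+0.7930, -0.6092)
n_4 = (+0.9960, +0.0889)
  (0,1): δ = 52.89°  ✓
  (0,2): δ = 4.16°  ✓
  (0,3): δ = 91.23°  ·
  (0,4): δ = 133.86°  ·
  (1,2): δ = 122.95°  ·
  (1,3): δ = 35.88°  ✓
  (1,4): δ = 6.76°  ✓
  (2,3): δ = 92.93°  ·
  (2,4): δ = 50.30°  ✓
  (3,4): δ = 137.36°  ·
antipodal pairs: 5

count = 5; pairs: (0,1), (0,2), (1,3), (1,4), (2,4)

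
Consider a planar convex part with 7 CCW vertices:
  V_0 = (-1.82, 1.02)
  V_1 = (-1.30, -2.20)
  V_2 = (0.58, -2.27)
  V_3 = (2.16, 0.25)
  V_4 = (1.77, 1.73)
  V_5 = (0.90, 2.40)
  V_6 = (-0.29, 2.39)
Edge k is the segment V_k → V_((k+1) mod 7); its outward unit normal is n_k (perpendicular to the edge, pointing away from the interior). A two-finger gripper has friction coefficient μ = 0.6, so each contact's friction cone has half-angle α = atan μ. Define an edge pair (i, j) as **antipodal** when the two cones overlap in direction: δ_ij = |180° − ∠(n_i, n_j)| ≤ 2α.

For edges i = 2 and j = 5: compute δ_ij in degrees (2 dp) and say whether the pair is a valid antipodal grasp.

α = atan 0.6 = 30.96°;  2α = 61.93°
edge 2: e_2 = (+1.58, +2.52);  n_2 = (+0.8472, -0.5312)
edge 5: e_5 = (-1.19, -0.01);  n_5 = (-0.0084, +1.0000)
∠(n_2, n_5) = 122.57°
δ = |180° − 122.57°| = 57.43°
57.43° ≤ 2α = 61.93°  →  valid

δ = 57.43°, valid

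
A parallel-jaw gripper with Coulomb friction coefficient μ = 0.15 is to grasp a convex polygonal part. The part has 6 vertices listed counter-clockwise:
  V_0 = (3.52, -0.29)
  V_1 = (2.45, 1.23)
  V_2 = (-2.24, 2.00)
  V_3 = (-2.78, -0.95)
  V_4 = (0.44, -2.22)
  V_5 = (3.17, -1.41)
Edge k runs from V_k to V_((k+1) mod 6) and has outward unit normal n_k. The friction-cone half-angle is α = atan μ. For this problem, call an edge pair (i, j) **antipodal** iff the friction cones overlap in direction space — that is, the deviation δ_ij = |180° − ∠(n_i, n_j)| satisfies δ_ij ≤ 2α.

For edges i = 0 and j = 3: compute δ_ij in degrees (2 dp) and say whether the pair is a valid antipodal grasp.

δ = 33.33°, invalid

α = atan 0.15 = 8.53°;  2α = 17.06°
edge 0: e_0 = (-1.07, +1.52);  n_0 = (+0.8177, +0.5756)
edge 3: e_3 = (+3.22, -1.27);  n_3 = (-0.3669, -0.9303)
∠(n_0, n_3) = 146.67°
δ = |180° − 146.67°| = 33.33°
33.33° > 2α = 17.06°  →  invalid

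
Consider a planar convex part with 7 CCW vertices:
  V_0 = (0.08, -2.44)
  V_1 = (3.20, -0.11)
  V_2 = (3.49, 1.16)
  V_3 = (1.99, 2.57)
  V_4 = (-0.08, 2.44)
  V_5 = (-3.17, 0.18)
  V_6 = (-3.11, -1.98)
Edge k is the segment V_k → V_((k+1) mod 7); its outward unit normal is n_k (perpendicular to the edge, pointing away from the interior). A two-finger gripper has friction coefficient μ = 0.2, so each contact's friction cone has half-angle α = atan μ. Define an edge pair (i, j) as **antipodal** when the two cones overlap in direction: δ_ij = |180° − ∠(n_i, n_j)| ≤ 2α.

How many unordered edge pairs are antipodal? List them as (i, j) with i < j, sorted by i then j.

count = 3; pairs: (0,4), (1,5), (3,6)

α = atan 0.2 = 11.31°;  2α = 22.62°
n_0 = (+0.5984, -0.8012)
n_1 = (+0.9749, -0.2226)
n_2 = (+0.6849, +0.7286)
n_3 = (-0.0627, +0.9980)
n_4 = (-0.5903, +0.8072)
n_5 = (-0.9996, -0.0278)
n_6 = (-0.1427, -0.9898)
  (0,1): δ = 139.61°  ·
  (0,2): δ = 79.98°  ·
  (0,3): δ = 33.16°  ·
  (0,4): δ = 0.57°  ✓
  (0,5): δ = 54.84°  ·
  (0,6): δ = 135.04°  ·
  (1,2): δ = 120.37°  ·
  (1,3): δ = 73.54°  ·
  (1,4): δ = 40.96°  ·
  (1,5): δ = 14.45°  ✓
  (1,6): δ = 94.66°  ·
  (2,3): δ = 133.18°  ·
  (2,4): δ = 100.59°  ·
  (2,5): δ = 45.18°  ·
  (2,6): δ = 35.02°  ·
  (3,4): δ = 147.41°  ·
  (3,5): δ = 92.00°  ·
  (3,6): δ = 11.80°  ✓
  (4,5): δ = 124.59°  ·
  (4,6): δ = 44.39°  ·
  (5,6): δ = 99.80°  ·
antipodal pairs: 3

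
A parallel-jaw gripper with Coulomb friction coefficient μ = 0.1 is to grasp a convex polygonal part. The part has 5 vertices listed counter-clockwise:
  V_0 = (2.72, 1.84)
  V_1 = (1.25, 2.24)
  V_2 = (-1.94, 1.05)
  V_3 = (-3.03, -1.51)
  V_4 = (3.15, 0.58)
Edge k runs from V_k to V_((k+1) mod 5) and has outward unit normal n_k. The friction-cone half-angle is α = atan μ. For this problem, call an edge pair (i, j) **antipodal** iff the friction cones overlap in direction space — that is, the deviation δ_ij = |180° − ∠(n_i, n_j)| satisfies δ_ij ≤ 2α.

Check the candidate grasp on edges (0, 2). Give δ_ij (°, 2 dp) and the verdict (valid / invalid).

α = atan 0.1 = 5.71°;  2α = 11.42°
edge 0: e_0 = (-1.47, +0.40);  n_0 = (+0.2626, +0.9649)
edge 2: e_2 = (-1.09, -2.56);  n_2 = (-0.9201, +0.3917)
∠(n_0, n_2) = 82.16°
δ = |180° − 82.16°| = 97.84°
97.84° > 2α = 11.42°  →  invalid

δ = 97.84°, invalid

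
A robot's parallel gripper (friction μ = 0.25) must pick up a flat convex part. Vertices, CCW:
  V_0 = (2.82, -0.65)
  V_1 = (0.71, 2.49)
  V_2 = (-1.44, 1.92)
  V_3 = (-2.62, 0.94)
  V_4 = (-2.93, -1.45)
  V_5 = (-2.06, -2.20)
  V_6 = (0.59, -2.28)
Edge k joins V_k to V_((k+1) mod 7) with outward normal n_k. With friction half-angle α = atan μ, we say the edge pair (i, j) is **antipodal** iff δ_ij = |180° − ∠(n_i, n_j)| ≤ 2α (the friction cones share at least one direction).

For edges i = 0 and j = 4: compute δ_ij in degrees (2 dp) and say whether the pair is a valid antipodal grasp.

δ = 15.34°, valid

α = atan 0.25 = 14.04°;  2α = 28.07°
edge 0: e_0 = (-2.11, +3.14);  n_0 = (+0.8300, +0.5577)
edge 4: e_4 = (+0.87, -0.75);  n_4 = (-0.6529, -0.7574)
∠(n_0, n_4) = 164.66°
δ = |180° − 164.66°| = 15.34°
15.34° ≤ 2α = 28.07°  →  valid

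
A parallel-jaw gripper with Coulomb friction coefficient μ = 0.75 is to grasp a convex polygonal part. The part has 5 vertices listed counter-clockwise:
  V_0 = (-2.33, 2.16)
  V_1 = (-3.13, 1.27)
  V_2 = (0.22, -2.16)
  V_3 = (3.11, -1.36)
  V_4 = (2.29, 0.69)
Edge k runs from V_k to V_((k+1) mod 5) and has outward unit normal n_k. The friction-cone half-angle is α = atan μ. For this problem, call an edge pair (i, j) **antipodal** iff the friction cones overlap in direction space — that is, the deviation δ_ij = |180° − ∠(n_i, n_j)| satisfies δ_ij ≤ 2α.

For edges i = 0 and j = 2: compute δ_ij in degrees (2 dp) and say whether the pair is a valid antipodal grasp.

δ = 32.58°, valid

α = atan 0.75 = 36.87°;  2α = 73.74°
edge 0: e_0 = (-0.80, -0.89);  n_0 = (-0.7437, +0.6685)
edge 2: e_2 = (+2.89, +0.80);  n_2 = (+0.2668, -0.9638)
∠(n_0, n_2) = 147.42°
δ = |180° − 147.42°| = 32.58°
32.58° ≤ 2α = 73.74°  →  valid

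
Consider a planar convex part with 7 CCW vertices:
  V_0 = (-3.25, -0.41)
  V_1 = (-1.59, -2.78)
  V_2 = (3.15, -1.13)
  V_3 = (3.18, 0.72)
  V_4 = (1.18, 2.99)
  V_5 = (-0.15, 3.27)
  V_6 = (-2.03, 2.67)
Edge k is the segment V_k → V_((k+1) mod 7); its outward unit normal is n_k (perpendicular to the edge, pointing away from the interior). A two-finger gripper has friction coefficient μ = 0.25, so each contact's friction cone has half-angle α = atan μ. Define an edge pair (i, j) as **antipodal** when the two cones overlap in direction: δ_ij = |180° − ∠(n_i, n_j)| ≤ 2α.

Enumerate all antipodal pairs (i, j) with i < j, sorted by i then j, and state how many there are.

count = 3; pairs: (0,3), (1,5), (2,6)

α = atan 0.25 = 14.04°;  2α = 28.07°
n_0 = (-0.8191, -0.5737)
n_1 = (+0.3288, -0.9444)
n_2 = (+0.9999, -0.0162)
n_3 = (+0.7503, +0.6611)
n_4 = (+0.2060, +0.9785)
n_5 = (-0.3040, +0.9527)
n_6 = (-0.9297, +0.3683)
  (0,1): δ = 105.82°  ·
  (0,2): δ = 35.94°  ·
  (0,3): δ = 6.37°  ✓
  (0,4): δ = 43.10°  ·
  (0,5): δ = 72.69°  ·
  (0,6): δ = 123.38°  ·
  (1,2): δ = 110.12°  ·
  (1,3): δ = 67.81°  ·
  (1,4): δ = 31.08°  ·
  (1,5): δ = 1.49°  ✓
  (1,6): δ = 49.20°  ·
  (2,3): δ = 137.69°  ·
  (2,4): δ = 100.96°  ·
  (2,5): δ = 71.37°  ·
  (2,6): δ = 20.68°  ✓
  (3,4): δ = 143.27°  ·
  (3,5): δ = 113.68°  ·
  (3,6): δ = 62.99°  ·
  (4,5): δ = 150.41°  ·
  (4,6): δ = 99.72°  ·
  (5,6): δ = 129.31°  ·
antipodal pairs: 3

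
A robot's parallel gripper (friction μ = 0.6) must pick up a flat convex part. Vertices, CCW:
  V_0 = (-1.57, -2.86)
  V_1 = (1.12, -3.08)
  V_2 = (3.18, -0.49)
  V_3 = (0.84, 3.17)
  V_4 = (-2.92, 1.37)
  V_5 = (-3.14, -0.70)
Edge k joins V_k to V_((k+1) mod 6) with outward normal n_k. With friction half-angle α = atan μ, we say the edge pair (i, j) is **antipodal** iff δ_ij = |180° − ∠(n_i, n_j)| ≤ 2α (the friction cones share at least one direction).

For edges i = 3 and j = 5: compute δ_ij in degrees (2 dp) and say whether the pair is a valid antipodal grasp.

α = atan 0.6 = 30.96°;  2α = 61.93°
edge 3: e_3 = (-3.76, -1.80);  n_3 = (-0.4318, +0.9020)
edge 5: e_5 = (+1.57, -2.16);  n_5 = (-0.8089, -0.5879)
∠(n_3, n_5) = 100.43°
δ = |180° − 100.43°| = 79.57°
79.57° > 2α = 61.93°  →  invalid

δ = 79.57°, invalid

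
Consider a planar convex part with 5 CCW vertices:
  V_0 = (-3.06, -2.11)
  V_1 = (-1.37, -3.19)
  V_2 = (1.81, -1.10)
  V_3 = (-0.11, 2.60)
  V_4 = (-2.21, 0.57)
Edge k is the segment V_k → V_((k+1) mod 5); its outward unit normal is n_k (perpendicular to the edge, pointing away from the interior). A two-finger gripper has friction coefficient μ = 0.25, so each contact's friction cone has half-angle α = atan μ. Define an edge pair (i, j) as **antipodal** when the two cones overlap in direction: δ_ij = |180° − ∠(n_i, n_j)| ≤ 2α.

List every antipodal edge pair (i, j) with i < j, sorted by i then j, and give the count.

count = 1; pairs: (1,3)

α = atan 0.25 = 14.04°;  2α = 28.07°
n_0 = (-0.5385, -0.8426)
n_1 = (+0.5492, -0.8357)
n_2 = (+0.8876, +0.4606)
n_3 = (-0.6950, +0.7190)
n_4 = (-0.9532, +0.3023)
  (0,1): δ = 114.11°  ·
  (0,2): δ = 29.99°  ·
  (0,3): δ = 76.61°  ·
  (0,4): δ = 104.98°  ·
  (1,2): δ = 95.89°  ·
  (1,3): δ = 10.71°  ✓
  (1,4): δ = 39.09°  ·
  (2,3): δ = 73.40°  ·
  (2,4): δ = 45.02°  ·
  (3,4): δ = 151.63°  ·
antipodal pairs: 1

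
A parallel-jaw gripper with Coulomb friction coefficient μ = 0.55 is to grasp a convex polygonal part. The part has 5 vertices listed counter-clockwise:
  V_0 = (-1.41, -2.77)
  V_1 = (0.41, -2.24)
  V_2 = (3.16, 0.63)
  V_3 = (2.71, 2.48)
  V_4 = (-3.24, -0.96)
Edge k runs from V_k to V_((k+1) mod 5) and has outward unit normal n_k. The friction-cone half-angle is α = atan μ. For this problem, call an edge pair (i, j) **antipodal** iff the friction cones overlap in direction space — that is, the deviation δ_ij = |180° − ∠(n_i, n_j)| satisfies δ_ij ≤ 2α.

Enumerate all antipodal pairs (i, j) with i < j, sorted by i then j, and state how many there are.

α = atan 0.55 = 28.81°;  2α = 57.62°
n_0 = (+0.2796, -0.9601)
n_1 = (+0.7220, -0.6919)
n_2 = (+0.9717, +0.2364)
n_3 = (-0.5005, +0.8657)
n_4 = (-0.7032, -0.7110)
  (0,1): δ = 150.01°  ·
  (0,2): δ = 92.56°  ·
  (0,3): δ = 13.80°  ✓
  (0,4): δ = 119.08°  ·
  (1,2): δ = 122.55°  ·
  (1,3): δ = 16.19°  ✓
  (1,4): δ = 89.09°  ·
  (2,3): δ = 73.64°  ·
  (2,4): δ = 31.64°  ✓
  (3,4): δ = 74.72°  ·
antipodal pairs: 3

count = 3; pairs: (0,3), (1,3), (2,4)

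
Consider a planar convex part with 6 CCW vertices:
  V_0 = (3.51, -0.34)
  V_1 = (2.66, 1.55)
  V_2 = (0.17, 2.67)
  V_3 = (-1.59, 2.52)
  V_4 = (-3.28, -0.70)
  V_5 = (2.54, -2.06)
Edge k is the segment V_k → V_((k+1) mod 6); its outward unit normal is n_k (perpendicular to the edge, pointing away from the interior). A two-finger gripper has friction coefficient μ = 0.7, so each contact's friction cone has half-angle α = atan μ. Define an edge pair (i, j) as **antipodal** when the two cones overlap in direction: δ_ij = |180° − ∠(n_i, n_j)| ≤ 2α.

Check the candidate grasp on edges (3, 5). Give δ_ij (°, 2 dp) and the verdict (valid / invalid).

α = atan 0.7 = 34.99°;  2α = 69.98°
edge 3: e_3 = (-1.69, -3.22);  n_3 = (-0.8855, +0.4647)
edge 5: e_5 = (+0.97, +1.72);  n_5 = (+0.8710, -0.4912)
∠(n_3, n_5) = 178.27°
δ = |180° − 178.27°| = 1.73°
1.73° ≤ 2α = 69.98°  →  valid

δ = 1.73°, valid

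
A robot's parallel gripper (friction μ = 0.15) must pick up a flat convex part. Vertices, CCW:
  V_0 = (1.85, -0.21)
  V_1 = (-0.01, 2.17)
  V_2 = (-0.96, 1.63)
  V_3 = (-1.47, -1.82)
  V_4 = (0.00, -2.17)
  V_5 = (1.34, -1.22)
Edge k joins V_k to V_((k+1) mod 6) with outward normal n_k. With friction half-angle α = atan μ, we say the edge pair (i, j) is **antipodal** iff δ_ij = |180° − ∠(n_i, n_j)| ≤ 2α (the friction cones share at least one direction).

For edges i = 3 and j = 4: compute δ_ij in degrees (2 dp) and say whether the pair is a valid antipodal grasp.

δ = 131.27°, invalid

α = atan 0.15 = 8.53°;  2α = 17.06°
edge 3: e_3 = (+1.47, -0.35);  n_3 = (-0.2316, -0.9728)
edge 4: e_4 = (+1.34, +0.95);  n_4 = (+0.5784, -0.8158)
∠(n_3, n_4) = 48.73°
δ = |180° − 48.73°| = 131.27°
131.27° > 2α = 17.06°  →  invalid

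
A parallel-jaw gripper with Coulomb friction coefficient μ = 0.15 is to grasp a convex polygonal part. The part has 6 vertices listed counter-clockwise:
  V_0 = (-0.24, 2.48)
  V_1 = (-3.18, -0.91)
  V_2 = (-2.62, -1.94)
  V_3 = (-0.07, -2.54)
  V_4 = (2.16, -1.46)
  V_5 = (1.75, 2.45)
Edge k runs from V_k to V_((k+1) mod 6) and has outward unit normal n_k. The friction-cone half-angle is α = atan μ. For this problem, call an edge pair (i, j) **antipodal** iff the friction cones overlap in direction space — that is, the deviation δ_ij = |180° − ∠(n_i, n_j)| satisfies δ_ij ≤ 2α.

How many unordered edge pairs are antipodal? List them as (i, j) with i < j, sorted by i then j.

count = 1; pairs: (2,5)

α = atan 0.15 = 8.53°;  2α = 17.06°
n_0 = (-0.7555, +0.6552)
n_1 = (-0.8785, -0.4777)
n_2 = (-0.2290, -0.9734)
n_3 = (+0.4359, -0.9000)
n_4 = (+0.9945, +0.1043)
n_5 = (+0.0151, +0.9999)
  (0,1): δ = 110.53°  ·
  (0,2): δ = 62.31°  ·
  (0,3): δ = 23.23°  ·
  (0,4): δ = 46.92°  ·
  (0,5): δ = 130.07°  ·
  (1,2): δ = 131.77°  ·
  (1,3): δ = 92.69°  ·
  (1,4): δ = 22.55°  ·
  (1,5): δ = 60.60°  ·
  (2,3): δ = 140.92°  ·
  (2,4): δ = 70.77°  ·
  (2,5): δ = 12.38°  ✓
  (3,4): δ = 109.86°  ·
  (3,5): δ = 26.70°  ·
  (4,5): δ = 96.85°  ·
antipodal pairs: 1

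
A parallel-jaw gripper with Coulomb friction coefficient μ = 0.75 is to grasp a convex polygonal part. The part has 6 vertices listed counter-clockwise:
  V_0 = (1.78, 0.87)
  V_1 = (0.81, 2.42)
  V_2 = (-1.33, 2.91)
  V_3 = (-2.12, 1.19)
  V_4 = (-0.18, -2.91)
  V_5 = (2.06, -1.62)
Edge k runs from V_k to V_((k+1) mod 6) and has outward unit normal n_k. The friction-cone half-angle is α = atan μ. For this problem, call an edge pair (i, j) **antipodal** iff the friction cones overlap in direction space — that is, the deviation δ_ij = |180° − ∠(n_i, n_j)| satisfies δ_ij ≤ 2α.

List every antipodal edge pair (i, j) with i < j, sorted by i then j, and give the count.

α = atan 0.75 = 36.87°;  2α = 73.74°
n_0 = (+0.8477, +0.5305)
n_1 = (+0.2232, +0.9748)
n_2 = (-0.9087, +0.4174)
n_3 = (-0.9039, -0.4277)
n_4 = (+0.4991, -0.8666)
n_5 = (+0.9937, +0.1117)
  (0,1): δ = 134.94°  ·
  (0,2): δ = 56.71°  ✓
  (0,3): δ = 6.72°  ✓
  (0,4): δ = 87.90°  ·
  (0,5): δ = 154.38°  ·
  (1,2): δ = 101.77°  ·
  (1,3): δ = 51.78°  ✓
  (1,4): δ = 42.83°  ✓
  (1,5): δ = 109.31°  ·
  (2,3): δ = 130.01°  ·
  (2,4): δ = 35.39°  ✓
  (2,5): δ = 31.09°  ✓
  (3,4): δ = 85.38°  ·
  (3,5): δ = 18.91°  ✓
  (4,5): δ = 113.52°  ·
antipodal pairs: 7

count = 7; pairs: (0,2), (0,3), (1,3), (1,4), (2,4), (2,5), (3,5)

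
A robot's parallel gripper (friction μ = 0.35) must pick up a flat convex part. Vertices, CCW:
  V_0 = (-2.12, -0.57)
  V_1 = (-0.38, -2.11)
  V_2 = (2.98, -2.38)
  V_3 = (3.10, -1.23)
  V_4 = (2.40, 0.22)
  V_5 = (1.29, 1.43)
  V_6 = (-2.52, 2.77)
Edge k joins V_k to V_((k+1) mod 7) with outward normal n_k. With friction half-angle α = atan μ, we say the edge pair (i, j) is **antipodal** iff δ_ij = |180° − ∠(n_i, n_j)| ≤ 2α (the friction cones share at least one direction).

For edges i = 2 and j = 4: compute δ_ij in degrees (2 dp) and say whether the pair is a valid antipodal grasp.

δ = 131.51°, invalid

α = atan 0.35 = 19.29°;  2α = 38.58°
edge 2: e_2 = (+0.12, +1.15);  n_2 = (+0.9946, -0.1038)
edge 4: e_4 = (-1.11, +1.21);  n_4 = (+0.7369, +0.6760)
∠(n_2, n_4) = 48.49°
δ = |180° − 48.49°| = 131.51°
131.51° > 2α = 38.58°  →  invalid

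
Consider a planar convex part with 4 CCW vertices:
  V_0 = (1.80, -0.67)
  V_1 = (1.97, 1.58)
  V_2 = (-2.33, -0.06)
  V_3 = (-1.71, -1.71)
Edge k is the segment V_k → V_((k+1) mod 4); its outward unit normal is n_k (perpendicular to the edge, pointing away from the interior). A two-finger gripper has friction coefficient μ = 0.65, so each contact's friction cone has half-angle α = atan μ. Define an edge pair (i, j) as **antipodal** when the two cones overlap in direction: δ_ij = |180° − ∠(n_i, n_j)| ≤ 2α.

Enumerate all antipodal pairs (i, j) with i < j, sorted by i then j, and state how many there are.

count = 3; pairs: (0,1), (0,2), (1,3)

α = atan 0.65 = 33.02°;  2α = 66.05°
n_0 = (+0.9972, -0.0753)
n_1 = (-0.3564, +0.9343)
n_2 = (-0.9361, -0.3517)
n_3 = (+0.2841, -0.9588)
  (0,1): δ = 64.80°  ✓
  (0,2): δ = 24.91°  ✓
  (0,3): δ = 110.83°  ·
  (1,2): δ = 90.28°  ·
  (1,3): δ = 4.37°  ✓
  (2,3): δ = 94.09°  ·
antipodal pairs: 3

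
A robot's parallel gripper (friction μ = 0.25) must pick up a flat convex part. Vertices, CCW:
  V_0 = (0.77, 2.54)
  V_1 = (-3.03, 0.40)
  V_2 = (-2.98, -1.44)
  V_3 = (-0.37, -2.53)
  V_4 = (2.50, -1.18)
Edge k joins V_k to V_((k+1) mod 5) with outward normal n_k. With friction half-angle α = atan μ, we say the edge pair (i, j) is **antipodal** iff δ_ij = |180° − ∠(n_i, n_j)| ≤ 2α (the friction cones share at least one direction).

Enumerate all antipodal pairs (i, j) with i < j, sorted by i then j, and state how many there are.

α = atan 0.25 = 14.04°;  2α = 28.07°
n_0 = (-0.4907, +0.8713)
n_1 = (-0.9996, -0.0272)
n_2 = (-0.3854, -0.9228)
n_3 = (+0.4256, -0.9049)
n_4 = (+0.9067, +0.4217)
  (0,1): δ = 117.83°  ·
  (0,2): δ = 52.05°  ·
  (0,3): δ = 4.19°  ✓
  (0,4): δ = 85.55°  ·
  (1,2): δ = 114.22°  ·
  (1,3): δ = 66.37°  ·
  (1,4): δ = 23.38°  ✓
  (2,3): δ = 132.14°  ·
  (2,4): δ = 42.39°  ·
  (3,4): δ = 90.25°  ·
antipodal pairs: 2

count = 2; pairs: (0,3), (1,4)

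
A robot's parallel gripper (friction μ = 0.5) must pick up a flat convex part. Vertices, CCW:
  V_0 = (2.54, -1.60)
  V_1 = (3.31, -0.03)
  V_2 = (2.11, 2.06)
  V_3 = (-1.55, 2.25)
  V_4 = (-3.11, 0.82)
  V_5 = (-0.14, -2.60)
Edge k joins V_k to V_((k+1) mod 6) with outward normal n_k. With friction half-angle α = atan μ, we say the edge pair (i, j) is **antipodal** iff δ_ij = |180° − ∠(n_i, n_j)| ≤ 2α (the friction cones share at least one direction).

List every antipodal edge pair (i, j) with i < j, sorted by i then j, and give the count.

count = 5; pairs: (0,3), (1,4), (2,4), (2,5), (3,5)

α = atan 0.5 = 26.57°;  2α = 53.13°
n_0 = (+0.8978, -0.4403)
n_1 = (+0.8672, +0.4979)
n_2 = (+0.0518, +0.9987)
n_3 = (-0.6757, +0.7372)
n_4 = (-0.7550, -0.6557)
n_5 = (+0.3496, -0.9369)
  (0,1): δ = 124.01°  ·
  (0,2): δ = 66.85°  ·
  (0,3): δ = 21.36°  ✓
  (0,4): δ = 67.10°  ·
  (0,5): δ = 136.59°  ·
  (1,2): δ = 122.83°  ·
  (1,3): δ = 77.35°  ·
  (1,4): δ = 11.11°  ✓
  (1,5): δ = 80.60°  ·
  (2,3): δ = 134.52°  ·
  (2,4): δ = 46.06°  ✓
  (2,5): δ = 23.43°  ✓
  (3,4): δ = 91.54°  ·
  (3,5): δ = 22.05°  ✓
  (4,5): δ = 110.51°  ·
antipodal pairs: 5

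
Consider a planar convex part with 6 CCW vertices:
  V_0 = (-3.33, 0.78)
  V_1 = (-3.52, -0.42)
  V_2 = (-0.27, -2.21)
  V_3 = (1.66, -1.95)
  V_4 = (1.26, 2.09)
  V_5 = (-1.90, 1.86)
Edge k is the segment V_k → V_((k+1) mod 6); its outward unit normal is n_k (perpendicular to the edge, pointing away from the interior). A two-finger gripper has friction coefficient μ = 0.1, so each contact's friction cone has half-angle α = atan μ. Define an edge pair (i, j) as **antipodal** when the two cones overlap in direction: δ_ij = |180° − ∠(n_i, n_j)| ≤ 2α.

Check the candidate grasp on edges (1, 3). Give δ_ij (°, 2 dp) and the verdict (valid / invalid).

α = atan 0.1 = 5.71°;  2α = 11.42°
edge 1: e_1 = (+3.25, -1.79);  n_1 = (-0.4824, -0.8759)
edge 3: e_3 = (-0.40, +4.04);  n_3 = (+0.9951, +0.0985)
∠(n_1, n_3) = 124.50°
δ = |180° − 124.50°| = 55.50°
55.50° > 2α = 11.42°  →  invalid

δ = 55.50°, invalid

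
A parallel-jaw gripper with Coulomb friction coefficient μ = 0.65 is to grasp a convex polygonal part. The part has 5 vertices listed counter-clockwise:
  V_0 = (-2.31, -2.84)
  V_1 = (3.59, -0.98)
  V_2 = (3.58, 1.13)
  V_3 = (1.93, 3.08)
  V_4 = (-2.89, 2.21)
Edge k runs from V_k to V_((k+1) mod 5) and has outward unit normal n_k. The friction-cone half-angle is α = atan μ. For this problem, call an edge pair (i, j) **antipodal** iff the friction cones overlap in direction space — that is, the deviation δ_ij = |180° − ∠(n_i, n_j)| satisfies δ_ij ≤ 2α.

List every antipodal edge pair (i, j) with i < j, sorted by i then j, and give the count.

count = 3; pairs: (0,3), (1,4), (2,4)

α = atan 0.65 = 33.02°;  2α = 66.05°
n_0 = (+0.3007, -0.9537)
n_1 = (+1.0000, +0.0047)
n_2 = (+0.7634, +0.6459)
n_3 = (-0.1776, +0.9841)
n_4 = (-0.9935, -0.1141)
  (0,1): δ = 107.23°  ·
  (0,2): δ = 67.26°  ·
  (0,3): δ = 7.27°  ✓
  (0,4): δ = 79.05°  ·
  (1,2): δ = 140.04°  ·
  (1,3): δ = 80.04°  ·
  (1,4): δ = 6.28°  ✓
  (2,3): δ = 120.00°  ·
  (2,4): δ = 33.68°  ✓
  (3,4): δ = 93.68°  ·
antipodal pairs: 3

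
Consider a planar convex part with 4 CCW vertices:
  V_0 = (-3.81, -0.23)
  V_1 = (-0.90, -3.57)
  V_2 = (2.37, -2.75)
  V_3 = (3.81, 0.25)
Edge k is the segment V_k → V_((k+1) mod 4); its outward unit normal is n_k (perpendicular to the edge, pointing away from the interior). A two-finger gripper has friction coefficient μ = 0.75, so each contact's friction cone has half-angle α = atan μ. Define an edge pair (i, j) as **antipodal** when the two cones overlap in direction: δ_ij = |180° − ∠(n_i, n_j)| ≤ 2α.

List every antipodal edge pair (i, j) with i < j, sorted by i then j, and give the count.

count = 4; pairs: (0,2), (0,3), (1,3), (2,3)

α = atan 0.75 = 36.87°;  2α = 73.74°
n_0 = (-0.7540, -0.6569)
n_1 = (+0.2432, -0.9700)
n_2 = (+0.9015, -0.4327)
n_3 = (-0.0629, +0.9980)
  (0,1): δ = 116.99°  ·
  (0,2): δ = 66.71°  ✓
  (0,3): δ = 52.54°  ✓
  (1,2): δ = 129.72°  ·
  (1,3): δ = 10.47°  ✓
  (2,3): δ = 60.75°  ✓
antipodal pairs: 4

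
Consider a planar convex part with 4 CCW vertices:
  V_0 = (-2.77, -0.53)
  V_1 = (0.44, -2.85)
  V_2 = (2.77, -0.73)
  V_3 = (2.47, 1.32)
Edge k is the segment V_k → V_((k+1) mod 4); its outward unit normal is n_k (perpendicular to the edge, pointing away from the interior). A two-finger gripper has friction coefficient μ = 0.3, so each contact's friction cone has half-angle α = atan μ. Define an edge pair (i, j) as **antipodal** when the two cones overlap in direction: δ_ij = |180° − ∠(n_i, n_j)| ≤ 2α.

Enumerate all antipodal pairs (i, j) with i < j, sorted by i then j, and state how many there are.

count = 1; pairs: (1,3)

α = atan 0.3 = 16.70°;  2α = 33.40°
n_0 = (-0.5858, -0.8105)
n_1 = (+0.6730, -0.7397)
n_2 = (+0.9895, +0.1448)
n_3 = (-0.3329, +0.9430)
  (0,1): δ = 101.84°  ·
  (0,2): δ = 45.82°  ·
  (0,3): δ = 55.30°  ·
  (1,2): δ = 123.97°  ·
  (1,3): δ = 22.85°  ✓
  (2,3): δ = 78.88°  ·
antipodal pairs: 1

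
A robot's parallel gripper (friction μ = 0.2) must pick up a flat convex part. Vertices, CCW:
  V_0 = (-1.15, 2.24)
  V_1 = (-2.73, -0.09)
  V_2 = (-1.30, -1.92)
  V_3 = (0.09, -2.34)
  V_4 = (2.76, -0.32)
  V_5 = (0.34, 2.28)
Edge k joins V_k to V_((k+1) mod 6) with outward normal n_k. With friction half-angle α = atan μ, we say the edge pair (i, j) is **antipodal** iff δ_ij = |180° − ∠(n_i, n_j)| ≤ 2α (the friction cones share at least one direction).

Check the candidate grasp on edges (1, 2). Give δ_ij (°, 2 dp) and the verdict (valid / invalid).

α = atan 0.2 = 11.31°;  2α = 22.62°
edge 1: e_1 = (+1.43, -1.83);  n_1 = (-0.7880, -0.6157)
edge 2: e_2 = (+1.39, -0.42);  n_2 = (-0.2892, -0.9573)
∠(n_1, n_2) = 35.18°
δ = |180° − 35.18°| = 144.82°
144.82° > 2α = 22.62°  →  invalid

δ = 144.82°, invalid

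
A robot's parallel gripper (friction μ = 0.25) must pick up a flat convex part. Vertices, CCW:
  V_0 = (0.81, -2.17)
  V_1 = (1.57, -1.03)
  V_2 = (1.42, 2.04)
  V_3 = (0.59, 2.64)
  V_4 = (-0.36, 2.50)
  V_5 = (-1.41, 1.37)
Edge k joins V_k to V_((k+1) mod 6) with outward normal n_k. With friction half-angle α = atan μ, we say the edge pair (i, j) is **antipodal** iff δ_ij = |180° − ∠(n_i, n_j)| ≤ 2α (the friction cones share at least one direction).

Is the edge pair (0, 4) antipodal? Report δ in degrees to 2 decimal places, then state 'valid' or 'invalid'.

α = atan 0.25 = 14.04°;  2α = 28.07°
edge 0: e_0 = (+0.76, +1.14);  n_0 = (+0.8321, -0.5547)
edge 4: e_4 = (-1.05, -1.13);  n_4 = (-0.7326, +0.6807)
∠(n_0, n_4) = 170.79°
δ = |180° − 170.79°| = 9.21°
9.21° ≤ 2α = 28.07°  →  valid

δ = 9.21°, valid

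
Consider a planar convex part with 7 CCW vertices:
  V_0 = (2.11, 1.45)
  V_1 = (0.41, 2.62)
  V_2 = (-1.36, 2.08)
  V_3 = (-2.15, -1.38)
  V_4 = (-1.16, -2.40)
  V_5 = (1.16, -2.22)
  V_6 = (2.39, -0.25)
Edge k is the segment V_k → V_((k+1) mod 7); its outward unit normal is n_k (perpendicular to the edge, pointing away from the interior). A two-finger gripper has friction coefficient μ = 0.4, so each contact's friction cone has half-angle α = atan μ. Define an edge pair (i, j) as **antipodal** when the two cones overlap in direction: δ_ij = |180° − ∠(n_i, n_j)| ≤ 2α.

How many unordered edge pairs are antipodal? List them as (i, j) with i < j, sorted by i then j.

α = atan 0.4 = 21.80°;  2α = 43.60°
n_0 = (+0.5669, +0.8238)
n_1 = (-0.2918, +0.9565)
n_2 = (-0.9749, +0.2226)
n_3 = (-0.7176, -0.6965)
n_4 = (+0.0774, -0.9970)
n_5 = (+0.8482, -0.5296)
n_6 = (+0.9867, +0.1625)
  (0,1): δ = 128.50°  ·
  (0,2): δ = 68.32°  ·
  (0,3): δ = 11.32°  ✓
  (0,4): δ = 38.97°  ✓
  (0,5): δ = 92.56°  ·
  (0,6): δ = 133.89°  ·
  (1,2): δ = 119.83°  ·
  (1,3): δ = 62.82°  ·
  (1,4): δ = 12.53°  ✓
  (1,5): δ = 41.05°  ✓
  (1,6): δ = 82.39°  ·
  (2,3): δ = 122.99°  ·
  (2,4): δ = 72.70°  ·
  (2,5): δ = 19.12°  ✓
  (2,6): δ = 22.21°  ✓
  (3,4): δ = 129.71°  ·
  (3,5): δ = 76.12°  ·
  (3,6): δ = 34.79°  ✓
  (4,5): δ = 126.42°  ·
  (4,6): δ = 85.08°  ·
  (5,6): δ = 138.67°  ·
antipodal pairs: 7

count = 7; pairs: (0,3), (0,4), (1,4), (1,5), (2,5), (2,6), (3,6)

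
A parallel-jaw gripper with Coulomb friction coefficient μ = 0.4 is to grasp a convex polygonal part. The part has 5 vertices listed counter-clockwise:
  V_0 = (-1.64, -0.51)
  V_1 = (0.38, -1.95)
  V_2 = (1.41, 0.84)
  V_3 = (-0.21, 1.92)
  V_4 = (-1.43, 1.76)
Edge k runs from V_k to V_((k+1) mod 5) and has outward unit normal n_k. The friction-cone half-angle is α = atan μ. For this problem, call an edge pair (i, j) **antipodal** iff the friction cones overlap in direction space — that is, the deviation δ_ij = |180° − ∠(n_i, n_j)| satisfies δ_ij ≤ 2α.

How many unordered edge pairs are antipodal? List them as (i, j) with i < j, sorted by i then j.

count = 3; pairs: (0,2), (0,3), (1,4)

α = atan 0.4 = 21.80°;  2α = 43.60°
n_0 = (-0.5805, -0.8143)
n_1 = (+0.9381, -0.3463)
n_2 = (+0.5547, +0.8321)
n_3 = (-0.1300, +0.9915)
n_4 = (-0.9957, +0.0921)
  (0,1): δ = 74.78°  ·
  (0,2): δ = 1.79°  ✓
  (0,3): δ = 42.96°  ✓
  (0,4): δ = 120.20°  ·
  (1,2): δ = 103.43°  ·
  (1,3): δ = 62.27°  ·
  (1,4): δ = 14.98°  ✓
  (2,3): δ = 138.84°  ·
  (2,4): δ = 61.60°  ·
  (3,4): δ = 102.76°  ·
antipodal pairs: 3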